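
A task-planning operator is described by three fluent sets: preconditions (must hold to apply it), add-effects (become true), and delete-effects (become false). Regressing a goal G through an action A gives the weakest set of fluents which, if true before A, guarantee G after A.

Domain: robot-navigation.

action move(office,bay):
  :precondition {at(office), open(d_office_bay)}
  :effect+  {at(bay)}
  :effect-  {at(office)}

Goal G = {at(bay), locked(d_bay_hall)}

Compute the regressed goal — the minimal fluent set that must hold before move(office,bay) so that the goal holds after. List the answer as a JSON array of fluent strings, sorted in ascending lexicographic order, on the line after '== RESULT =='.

Regress:
  G ∩ del = {}  (empty — regression defined)
  G \ add = {at(bay), locked(d_bay_hall)} \ {at(bay)} = {locked(d_bay_hall)}
  ∪ pre   = {locked(d_bay_hall)} ∪ {at(office), open(d_office_bay)}
          = {at(office), locked(d_bay_hall), open(d_office_bay)}

== RESULT ==
["at(office)", "locked(d_bay_hall)", "open(d_office_bay)"]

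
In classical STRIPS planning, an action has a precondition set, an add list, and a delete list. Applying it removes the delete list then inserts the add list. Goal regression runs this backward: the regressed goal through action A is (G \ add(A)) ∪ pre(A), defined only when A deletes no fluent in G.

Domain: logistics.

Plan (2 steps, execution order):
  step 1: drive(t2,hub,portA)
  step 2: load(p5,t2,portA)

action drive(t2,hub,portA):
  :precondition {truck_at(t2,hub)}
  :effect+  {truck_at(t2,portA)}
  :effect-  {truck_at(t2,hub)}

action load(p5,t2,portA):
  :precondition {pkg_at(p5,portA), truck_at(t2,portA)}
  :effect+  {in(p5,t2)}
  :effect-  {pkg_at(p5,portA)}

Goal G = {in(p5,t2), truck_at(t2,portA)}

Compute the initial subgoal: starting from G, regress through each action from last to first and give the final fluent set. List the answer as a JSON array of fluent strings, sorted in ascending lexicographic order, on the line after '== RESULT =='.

Work backward from the goal:
  through step 2 (load(p5,t2,portA)): drop {in(p5,t2)}, keep {truck_at(t2,portA)}, require {pkg_at(p5,portA), truck_at(t2,portA)}
    → {pkg_at(p5,portA), truck_at(t2,portA)}
  through step 1 (drive(t2,hub,portA)): drop {truck_at(t2,portA)}, keep {pkg_at(p5,portA)}, require {truck_at(t2,hub)}
    → {pkg_at(p5,portA), truck_at(t2,hub)}

== RESULT ==
["pkg_at(p5,portA)", "truck_at(t2,hub)"]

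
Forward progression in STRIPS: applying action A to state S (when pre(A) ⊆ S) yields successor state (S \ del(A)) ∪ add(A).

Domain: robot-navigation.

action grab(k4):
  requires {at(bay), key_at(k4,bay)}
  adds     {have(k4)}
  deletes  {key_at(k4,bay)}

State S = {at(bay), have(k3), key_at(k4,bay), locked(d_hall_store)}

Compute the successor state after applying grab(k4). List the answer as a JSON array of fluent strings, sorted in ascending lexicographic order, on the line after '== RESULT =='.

Compute (S \ del) ∪ add:
  pre ⊆ S: {at(bay), key_at(k4,bay)} ⊆ S  — applicable
  S \ del = {at(bay), have(k3), locked(d_hall_store)}
  ∪ add   = {at(bay), have(k3), have(k4), locked(d_hall_store)}

== RESULT ==
["at(bay)", "have(k3)", "have(k4)", "locked(d_hall_store)"]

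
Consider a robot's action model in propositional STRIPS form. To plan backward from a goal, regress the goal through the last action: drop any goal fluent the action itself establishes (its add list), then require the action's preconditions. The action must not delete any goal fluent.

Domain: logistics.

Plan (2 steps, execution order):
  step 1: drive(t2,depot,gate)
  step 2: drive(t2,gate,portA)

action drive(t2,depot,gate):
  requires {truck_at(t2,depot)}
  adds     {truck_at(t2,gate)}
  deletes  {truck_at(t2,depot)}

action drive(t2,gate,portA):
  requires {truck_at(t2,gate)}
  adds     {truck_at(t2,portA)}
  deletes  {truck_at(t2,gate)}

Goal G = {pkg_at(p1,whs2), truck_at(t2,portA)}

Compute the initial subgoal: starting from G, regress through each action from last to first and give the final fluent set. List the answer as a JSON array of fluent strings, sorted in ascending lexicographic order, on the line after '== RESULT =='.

Work backward from the goal:
  through step 2 (drive(t2,gate,portA)): drop {truck_at(t2,portA)}, keep {pkg_at(p1,whs2)}, require {truck_at(t2,gate)}
    → {pkg_at(p1,whs2), truck_at(t2,gate)}
  through step 1 (drive(t2,depot,gate)): drop {truck_at(t2,gate)}, keep {pkg_at(p1,whs2)}, require {truck_at(t2,depot)}
    → {pkg_at(p1,whs2), truck_at(t2,depot)}

== RESULT ==
["pkg_at(p1,whs2)", "truck_at(t2,depot)"]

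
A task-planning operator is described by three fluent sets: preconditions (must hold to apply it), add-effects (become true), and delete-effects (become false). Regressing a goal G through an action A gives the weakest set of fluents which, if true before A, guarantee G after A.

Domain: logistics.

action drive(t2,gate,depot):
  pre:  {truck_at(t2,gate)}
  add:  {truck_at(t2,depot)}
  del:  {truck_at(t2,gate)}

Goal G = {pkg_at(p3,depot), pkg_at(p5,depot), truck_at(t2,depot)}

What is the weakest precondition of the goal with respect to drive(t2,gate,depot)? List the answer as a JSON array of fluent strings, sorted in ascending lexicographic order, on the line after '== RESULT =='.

Compute (G \ add) ∪ pre:
  G ∩ del = {}  (empty — regression defined)
  G \ add = {pkg_at(p3,depot), pkg_at(p5,depot), truck_at(t2,depot)} \ {truck_at(t2,depot)} = {pkg_at(p3,depot), pkg_at(p5,depot)}
  ∪ pre   = {pkg_at(p3,depot), pkg_at(p5,depot)} ∪ {truck_at(t2,gate)}
          = {pkg_at(p3,depot), pkg_at(p5,depot), truck_at(t2,gate)}

== RESULT ==
["pkg_at(p3,depot)", "pkg_at(p5,depot)", "truck_at(t2,gate)"]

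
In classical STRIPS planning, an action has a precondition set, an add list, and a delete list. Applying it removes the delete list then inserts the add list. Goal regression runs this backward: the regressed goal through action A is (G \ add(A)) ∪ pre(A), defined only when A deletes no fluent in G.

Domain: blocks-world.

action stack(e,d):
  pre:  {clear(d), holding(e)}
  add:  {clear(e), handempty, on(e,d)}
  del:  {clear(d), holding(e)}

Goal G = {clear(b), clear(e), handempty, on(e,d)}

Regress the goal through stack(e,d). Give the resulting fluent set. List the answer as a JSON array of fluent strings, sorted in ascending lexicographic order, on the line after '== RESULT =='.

Compute (G \ add) ∪ pre:
  G ∩ del = {}  (empty — regression defined)
  G \ add = {clear(b), clear(e), handempty, on(e,d)} \ {clear(e), handempty, on(e,d)} = {clear(b)}
  ∪ pre   = {clear(b)} ∪ {clear(d), holding(e)}
          = {clear(b), clear(d), holding(e)}

== RESULT ==
["clear(b)", "clear(d)", "holding(e)"]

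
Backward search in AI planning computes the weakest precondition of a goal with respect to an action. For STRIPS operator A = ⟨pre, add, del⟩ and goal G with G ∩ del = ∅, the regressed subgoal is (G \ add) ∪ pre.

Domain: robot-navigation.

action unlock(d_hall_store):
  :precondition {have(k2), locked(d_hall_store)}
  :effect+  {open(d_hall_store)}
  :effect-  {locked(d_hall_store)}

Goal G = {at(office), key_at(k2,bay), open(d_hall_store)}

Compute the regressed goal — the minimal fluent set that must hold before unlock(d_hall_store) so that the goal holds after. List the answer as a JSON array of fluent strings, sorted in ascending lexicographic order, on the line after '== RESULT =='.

Compute (G \ add) ∪ pre:
  G ∩ del = {}  (empty — regression defined)
  G \ add = {at(office), key_at(k2,bay), open(d_hall_store)} \ {open(d_hall_store)} = {at(office), key_at(k2,bay)}
  ∪ pre   = {at(office), key_at(k2,bay)} ∪ {have(k2), locked(d_hall_store)}
          = {at(office), have(k2), key_at(k2,bay), locked(d_hall_store)}

== RESULT ==
["at(office)", "have(k2)", "key_at(k2,bay)", "locked(d_hall_store)"]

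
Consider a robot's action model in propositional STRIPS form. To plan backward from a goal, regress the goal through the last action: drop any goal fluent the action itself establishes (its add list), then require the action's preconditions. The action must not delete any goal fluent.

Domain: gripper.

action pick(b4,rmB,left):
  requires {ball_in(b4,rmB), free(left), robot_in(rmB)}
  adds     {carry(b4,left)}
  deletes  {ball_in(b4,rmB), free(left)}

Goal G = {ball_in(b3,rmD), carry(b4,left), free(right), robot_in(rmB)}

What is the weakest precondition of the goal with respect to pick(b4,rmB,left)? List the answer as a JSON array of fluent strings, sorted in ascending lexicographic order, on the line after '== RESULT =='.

Compute (G \ add) ∪ pre:
  G ∩ del = {}  (empty — regression defined)
  G \ add = {ball_in(b3,rmD), carry(b4,left), free(right), robot_in(rmB)} \ {carry(b4,left)} = {ball_in(b3,rmD), free(right), robot_in(rmB)}
  ∪ pre   = {ball_in(b3,rmD), free(right), robot_in(rmB)} ∪ {ball_in(b4,rmB), free(left), robot_in(rmB)}
          = {ball_in(b3,rmD), ball_in(b4,rmB), free(left), free(right), robot_in(rmB)}

== RESULT ==
["ball_in(b3,rmD)", "ball_in(b4,rmB)", "free(left)", "free(right)", "robot_in(rmB)"]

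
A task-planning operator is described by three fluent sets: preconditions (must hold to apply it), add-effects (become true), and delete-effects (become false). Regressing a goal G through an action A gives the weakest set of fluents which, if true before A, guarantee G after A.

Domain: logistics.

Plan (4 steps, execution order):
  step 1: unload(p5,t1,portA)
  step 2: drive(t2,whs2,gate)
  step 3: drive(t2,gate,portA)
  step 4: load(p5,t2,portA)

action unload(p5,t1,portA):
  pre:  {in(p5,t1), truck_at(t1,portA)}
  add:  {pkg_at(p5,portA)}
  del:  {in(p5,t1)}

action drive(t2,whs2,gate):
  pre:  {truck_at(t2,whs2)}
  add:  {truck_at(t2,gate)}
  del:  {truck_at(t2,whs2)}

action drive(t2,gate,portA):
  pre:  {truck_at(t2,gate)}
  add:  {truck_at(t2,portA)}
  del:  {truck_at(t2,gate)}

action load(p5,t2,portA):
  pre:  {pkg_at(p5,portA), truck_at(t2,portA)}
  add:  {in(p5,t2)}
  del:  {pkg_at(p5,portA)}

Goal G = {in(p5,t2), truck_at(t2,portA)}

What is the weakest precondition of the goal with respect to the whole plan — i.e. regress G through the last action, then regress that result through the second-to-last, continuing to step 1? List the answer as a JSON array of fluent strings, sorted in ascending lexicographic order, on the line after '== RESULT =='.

Regress step by step:
  through step 4 (load(p5,t2,portA)): drop {in(p5,t2)}, keep {truck_at(t2,portA)}, require {pkg_at(p5,portA), truck_at(t2,portA)}
    → {pkg_at(p5,portA), truck_at(t2,portA)}
  through step 3 (drive(t2,gate,portA)): drop {truck_at(t2,portA)}, keep {pkg_at(p5,portA)}, require {truck_at(t2,gate)}
    → {pkg_at(p5,portA), truck_at(t2,gate)}
  through step 2 (drive(t2,whs2,gate)): drop {truck_at(t2,gate)}, keep {pkg_at(p5,portA)}, require {truck_at(t2,whs2)}
    → {pkg_at(p5,portA), truck_at(t2,whs2)}
  through step 1 (unload(p5,t1,portA)): drop {pkg_at(p5,portA)}, keep {truck_at(t2,whs2)}, require {in(p5,t1), truck_at(t1,portA)}
    → {in(p5,t1), truck_at(t1,portA), truck_at(t2,whs2)}

== RESULT ==
["in(p5,t1)", "truck_at(t1,portA)", "truck_at(t2,whs2)"]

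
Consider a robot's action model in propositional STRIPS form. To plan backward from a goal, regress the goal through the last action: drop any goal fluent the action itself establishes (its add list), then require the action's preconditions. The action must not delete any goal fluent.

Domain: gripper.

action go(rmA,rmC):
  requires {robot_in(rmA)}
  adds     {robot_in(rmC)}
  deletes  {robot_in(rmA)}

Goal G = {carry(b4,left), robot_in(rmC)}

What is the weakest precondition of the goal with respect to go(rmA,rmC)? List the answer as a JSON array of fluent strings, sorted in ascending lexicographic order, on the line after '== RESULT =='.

Compute (G \ add) ∪ pre:
  G ∩ del = {}  (empty — regression defined)
  G \ add = {carry(b4,left), robot_in(rmC)} \ {robot_in(rmC)} = {carry(b4,left)}
  ∪ pre   = {carry(b4,left)} ∪ {robot_in(rmA)}
          = {carry(b4,left), robot_in(rmA)}

== RESULT ==
["carry(b4,left)", "robot_in(rmA)"]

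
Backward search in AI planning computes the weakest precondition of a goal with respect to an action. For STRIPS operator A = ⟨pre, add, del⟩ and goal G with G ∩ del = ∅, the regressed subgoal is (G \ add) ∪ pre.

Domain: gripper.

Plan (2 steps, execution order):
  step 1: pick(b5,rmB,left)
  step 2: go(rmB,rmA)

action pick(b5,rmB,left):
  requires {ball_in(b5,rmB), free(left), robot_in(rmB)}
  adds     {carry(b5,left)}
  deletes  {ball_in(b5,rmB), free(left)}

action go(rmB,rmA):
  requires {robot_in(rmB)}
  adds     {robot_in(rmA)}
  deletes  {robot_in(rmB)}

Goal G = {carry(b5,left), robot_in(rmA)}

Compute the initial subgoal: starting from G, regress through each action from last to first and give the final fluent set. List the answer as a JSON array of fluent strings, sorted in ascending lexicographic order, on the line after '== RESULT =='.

Regress step by step:
  through step 2 (go(rmB,rmA)): drop {robot_in(rmA)}, keep {carry(b5,left)}, require {robot_in(rmB)}
    → {carry(b5,left), robot_in(rmB)}
  through step 1 (pick(b5,rmB,left)): drop {carry(b5,left)}, keep {robot_in(rmB)}, require {ball_in(b5,rmB), free(left), robot_in(rmB)}
    → {ball_in(b5,rmB), free(left), robot_in(rmB)}

== RESULT ==
["ball_in(b5,rmB)", "free(left)", "robot_in(rmB)"]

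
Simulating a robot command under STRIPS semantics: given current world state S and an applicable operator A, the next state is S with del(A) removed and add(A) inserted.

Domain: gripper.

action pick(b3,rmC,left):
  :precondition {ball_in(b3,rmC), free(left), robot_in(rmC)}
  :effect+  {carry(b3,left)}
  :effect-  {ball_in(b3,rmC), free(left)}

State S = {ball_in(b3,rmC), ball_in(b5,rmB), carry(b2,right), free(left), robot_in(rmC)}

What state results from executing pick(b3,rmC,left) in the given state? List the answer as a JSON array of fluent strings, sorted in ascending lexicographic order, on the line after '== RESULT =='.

Progress:
  pre ⊆ S: {ball_in(b3,rmC), free(left), robot_in(rmC)} ⊆ S  — applicable
  S \ del = {ball_in(b5,rmB), carry(b2,right), robot_in(rmC)}
  ∪ add   = {ball_in(b5,rmB), carry(b2,right), carry(b3,left), robot_in(rmC)}

== RESULT ==
["ball_in(b5,rmB)", "carry(b2,right)", "carry(b3,left)", "robot_in(rmC)"]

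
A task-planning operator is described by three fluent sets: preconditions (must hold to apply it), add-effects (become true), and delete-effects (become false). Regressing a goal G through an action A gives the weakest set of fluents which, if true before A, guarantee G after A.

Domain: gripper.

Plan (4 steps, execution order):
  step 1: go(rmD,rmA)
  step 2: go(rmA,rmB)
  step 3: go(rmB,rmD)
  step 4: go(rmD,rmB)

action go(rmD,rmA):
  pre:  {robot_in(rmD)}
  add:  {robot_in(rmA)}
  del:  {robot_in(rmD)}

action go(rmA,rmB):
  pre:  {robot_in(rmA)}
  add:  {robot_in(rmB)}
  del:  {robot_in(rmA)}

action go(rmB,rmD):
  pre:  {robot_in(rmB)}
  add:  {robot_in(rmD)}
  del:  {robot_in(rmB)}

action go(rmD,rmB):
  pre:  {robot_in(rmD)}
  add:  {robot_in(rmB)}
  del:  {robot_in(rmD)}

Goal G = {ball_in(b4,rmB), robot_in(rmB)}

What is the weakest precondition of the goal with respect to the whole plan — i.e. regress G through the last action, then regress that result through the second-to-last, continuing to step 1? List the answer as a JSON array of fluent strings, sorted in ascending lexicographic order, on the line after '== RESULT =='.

Work backward from the goal:
  through step 4 (go(rmD,rmB)): drop {robot_in(rmB)}, keep {ball_in(b4,rmB)}, require {robot_in(rmD)}
    → {ball_in(b4,rmB), robot_in(rmD)}
  through step 3 (go(rmB,rmD)): drop {robot_in(rmD)}, keep {ball_in(b4,rmB)}, require {robot_in(rmB)}
    → {ball_in(b4,rmB), robot_in(rmB)}
  through step 2 (go(rmA,rmB)): drop {robot_in(rmB)}, keep {ball_in(b4,rmB)}, require {robot_in(rmA)}
    → {ball_in(b4,rmB), robot_in(rmA)}
  through step 1 (go(rmD,rmA)): drop {robot_in(rmA)}, keep {ball_in(b4,rmB)}, require {robot_in(rmD)}
    → {ball_in(b4,rmB), robot_in(rmD)}

== RESULT ==
["ball_in(b4,rmB)", "robot_in(rmD)"]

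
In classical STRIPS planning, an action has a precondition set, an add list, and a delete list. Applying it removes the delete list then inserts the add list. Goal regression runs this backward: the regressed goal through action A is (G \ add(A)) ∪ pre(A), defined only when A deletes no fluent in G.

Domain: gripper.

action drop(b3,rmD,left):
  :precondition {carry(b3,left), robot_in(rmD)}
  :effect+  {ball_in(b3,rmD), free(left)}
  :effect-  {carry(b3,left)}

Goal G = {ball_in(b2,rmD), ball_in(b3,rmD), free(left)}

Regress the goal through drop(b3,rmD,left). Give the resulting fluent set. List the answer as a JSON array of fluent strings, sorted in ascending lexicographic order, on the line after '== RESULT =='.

Compute (G \ add) ∪ pre:
  G ∩ del = {}  (empty — regression defined)
  G \ add = {ball_in(b2,rmD), ball_in(b3,rmD), free(left)} \ {ball_in(b3,rmD), free(left)} = {ball_in(b2,rmD)}
  ∪ pre   = {ball_in(b2,rmD)} ∪ {carry(b3,left), robot_in(rmD)}
          = {ball_in(b2,rmD), carry(b3,left), robot_in(rmD)}

== RESULT ==
["ball_in(b2,rmD)", "carry(b3,left)", "robot_in(rmD)"]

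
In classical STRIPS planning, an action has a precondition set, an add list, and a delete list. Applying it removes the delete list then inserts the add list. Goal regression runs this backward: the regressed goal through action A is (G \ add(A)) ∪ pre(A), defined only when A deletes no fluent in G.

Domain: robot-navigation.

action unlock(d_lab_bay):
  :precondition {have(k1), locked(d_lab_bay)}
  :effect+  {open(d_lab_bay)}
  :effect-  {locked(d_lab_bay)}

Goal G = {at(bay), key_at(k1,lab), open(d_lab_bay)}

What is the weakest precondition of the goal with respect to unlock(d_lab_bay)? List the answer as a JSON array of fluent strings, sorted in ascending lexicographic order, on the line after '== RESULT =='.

Compute (G \ add) ∪ pre:
  G ∩ del = {}  (empty — regression defined)
  G \ add = {at(bay), key_at(k1,lab), open(d_lab_bay)} \ {open(d_lab_bay)} = {at(bay), key_at(k1,lab)}
  ∪ pre   = {at(bay), key_at(k1,lab)} ∪ {have(k1), locked(d_lab_bay)}
          = {at(bay), have(k1), key_at(k1,lab), locked(d_lab_bay)}

== RESULT ==
["at(bay)", "have(k1)", "key_at(k1,lab)", "locked(d_lab_bay)"]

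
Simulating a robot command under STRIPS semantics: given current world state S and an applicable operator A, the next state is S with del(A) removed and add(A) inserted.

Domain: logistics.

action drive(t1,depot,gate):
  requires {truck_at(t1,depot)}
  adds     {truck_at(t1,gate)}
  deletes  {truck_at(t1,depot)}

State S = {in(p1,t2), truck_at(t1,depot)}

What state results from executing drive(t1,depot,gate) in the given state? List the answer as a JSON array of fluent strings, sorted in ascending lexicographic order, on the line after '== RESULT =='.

Compute (S \ del) ∪ add:
  pre ⊆ S: {truck_at(t1,depot)} ⊆ S  — applicable
  S \ del = {in(p1,t2)}
  ∪ add   = {in(p1,t2), truck_at(t1,gate)}

== RESULT ==
["in(p1,t2)", "truck_at(t1,gate)"]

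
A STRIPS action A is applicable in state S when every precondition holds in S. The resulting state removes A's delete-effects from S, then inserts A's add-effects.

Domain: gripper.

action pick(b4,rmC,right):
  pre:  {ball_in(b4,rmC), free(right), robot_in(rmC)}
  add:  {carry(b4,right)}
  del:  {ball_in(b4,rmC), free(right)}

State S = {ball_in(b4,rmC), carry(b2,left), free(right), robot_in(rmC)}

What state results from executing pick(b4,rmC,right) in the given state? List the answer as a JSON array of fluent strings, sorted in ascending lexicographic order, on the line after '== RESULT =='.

Compute (S \ del) ∪ add:
  pre ⊆ S: {ball_in(b4,rmC), free(right), robot_in(rmC)} ⊆ S  — applicable
  S \ del = {carry(b2,left), robot_in(rmC)}
  ∪ add   = {carry(b2,left), carry(b4,right), robot_in(rmC)}

== RESULT ==
["carry(b2,left)", "carry(b4,right)", "robot_in(rmC)"]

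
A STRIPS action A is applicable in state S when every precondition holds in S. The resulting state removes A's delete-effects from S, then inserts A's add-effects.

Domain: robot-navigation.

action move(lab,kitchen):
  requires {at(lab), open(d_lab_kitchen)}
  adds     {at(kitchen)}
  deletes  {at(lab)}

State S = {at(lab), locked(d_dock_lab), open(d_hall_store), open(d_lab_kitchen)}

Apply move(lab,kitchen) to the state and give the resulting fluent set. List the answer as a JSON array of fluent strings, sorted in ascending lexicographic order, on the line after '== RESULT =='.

Compute (S \ del) ∪ add:
  pre ⊆ S: {at(lab), open(d_lab_kitchen)} ⊆ S  — applicable
  S \ del = {locked(d_dock_lab), open(d_hall_store), open(d_lab_kitchen)}
  ∪ add   = {at(kitchen), locked(d_dock_lab), open(d_hall_store), open(d_lab_kitchen)}

== RESULT ==
["at(kitchen)", "locked(d_dock_lab)", "open(d_hall_store)", "open(d_lab_kitchen)"]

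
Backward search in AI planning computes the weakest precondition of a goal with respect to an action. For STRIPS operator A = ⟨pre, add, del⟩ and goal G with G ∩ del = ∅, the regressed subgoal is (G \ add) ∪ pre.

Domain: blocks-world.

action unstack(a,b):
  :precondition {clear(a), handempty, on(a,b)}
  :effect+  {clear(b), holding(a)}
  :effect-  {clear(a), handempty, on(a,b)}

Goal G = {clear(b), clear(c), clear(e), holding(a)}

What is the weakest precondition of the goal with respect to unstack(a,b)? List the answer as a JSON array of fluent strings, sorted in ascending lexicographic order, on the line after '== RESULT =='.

Compute (G \ add) ∪ pre:
  G ∩ del = {}  (empty — regression defined)
  G \ add = {clear(b), clear(c), clear(e), holding(a)} \ {clear(b), holding(a)} = {clear(c), clear(e)}
  ∪ pre   = {clear(c), clear(e)} ∪ {clear(a), handempty, on(a,b)}
          = {clear(a), clear(c), clear(e), handempty, on(a,b)}

== RESULT ==
["clear(a)", "clear(c)", "clear(e)", "handempty", "on(a,b)"]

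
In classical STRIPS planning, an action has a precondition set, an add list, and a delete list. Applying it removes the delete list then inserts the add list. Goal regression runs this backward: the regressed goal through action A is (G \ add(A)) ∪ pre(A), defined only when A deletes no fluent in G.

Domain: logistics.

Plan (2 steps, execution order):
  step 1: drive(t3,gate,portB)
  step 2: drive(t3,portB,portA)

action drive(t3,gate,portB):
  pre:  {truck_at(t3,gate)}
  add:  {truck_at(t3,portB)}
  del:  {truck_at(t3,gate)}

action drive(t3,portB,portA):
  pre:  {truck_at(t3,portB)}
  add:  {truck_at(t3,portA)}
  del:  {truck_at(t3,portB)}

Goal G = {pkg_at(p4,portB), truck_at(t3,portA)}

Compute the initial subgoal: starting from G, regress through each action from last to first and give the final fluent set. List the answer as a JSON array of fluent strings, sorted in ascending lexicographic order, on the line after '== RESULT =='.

Work backward from the goal:
  through step 2 (drive(t3,portB,portA)): drop {truck_at(t3,portA)}, keep {pkg_at(p4,portB)}, require {truck_at(t3,portB)}
    → {pkg_at(p4,portB), truck_at(t3,portB)}
  through step 1 (drive(t3,gate,portB)): drop {truck_at(t3,portB)}, keep {pkg_at(p4,portB)}, require {truck_at(t3,gate)}
    → {pkg_at(p4,portB), truck_at(t3,gate)}

== RESULT ==
["pkg_at(p4,portB)", "truck_at(t3,gate)"]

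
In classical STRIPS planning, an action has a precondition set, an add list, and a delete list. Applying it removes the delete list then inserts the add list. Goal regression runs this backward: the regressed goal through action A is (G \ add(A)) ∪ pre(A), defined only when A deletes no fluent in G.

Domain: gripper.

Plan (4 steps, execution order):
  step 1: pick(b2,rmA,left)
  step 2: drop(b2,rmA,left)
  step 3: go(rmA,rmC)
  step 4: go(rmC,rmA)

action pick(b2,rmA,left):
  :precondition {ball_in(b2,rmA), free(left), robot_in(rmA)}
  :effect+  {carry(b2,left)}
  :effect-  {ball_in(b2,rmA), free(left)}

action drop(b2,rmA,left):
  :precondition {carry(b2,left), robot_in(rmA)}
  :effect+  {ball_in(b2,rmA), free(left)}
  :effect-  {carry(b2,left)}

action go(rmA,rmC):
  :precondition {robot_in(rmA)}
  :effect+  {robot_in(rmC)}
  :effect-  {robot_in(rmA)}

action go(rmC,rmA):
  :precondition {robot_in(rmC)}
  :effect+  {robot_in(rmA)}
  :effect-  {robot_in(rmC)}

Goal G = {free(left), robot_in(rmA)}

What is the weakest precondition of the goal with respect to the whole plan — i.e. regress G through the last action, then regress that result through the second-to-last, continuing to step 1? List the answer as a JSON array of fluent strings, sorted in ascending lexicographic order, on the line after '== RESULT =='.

Work backward from the goal:
  through step 4 (go(rmC,rmA)): drop {robot_in(rmA)}, keep {free(left)}, require {robot_in(rmC)}
    → {free(left), robot_in(rmC)}
  through step 3 (go(rmA,rmC)): drop {robot_in(rmC)}, keep {free(left)}, require {robot_in(rmA)}
    → {free(left), robot_in(rmA)}
  through step 2 (drop(b2,rmA,left)): drop {free(left)}, keep {robot_in(rmA)}, require {carry(b2,left), robot_in(rmA)}
    → {carry(b2,left), robot_in(rmA)}
  through step 1 (pick(b2,rmA,left)): drop {carry(b2,left)}, keep {robot_in(rmA)}, require {ball_in(b2,rmA), free(left), robot_in(rmA)}
    → {ball_in(b2,rmA), free(left), robot_in(rmA)}

== RESULT ==
["ball_in(b2,rmA)", "free(left)", "robot_in(rmA)"]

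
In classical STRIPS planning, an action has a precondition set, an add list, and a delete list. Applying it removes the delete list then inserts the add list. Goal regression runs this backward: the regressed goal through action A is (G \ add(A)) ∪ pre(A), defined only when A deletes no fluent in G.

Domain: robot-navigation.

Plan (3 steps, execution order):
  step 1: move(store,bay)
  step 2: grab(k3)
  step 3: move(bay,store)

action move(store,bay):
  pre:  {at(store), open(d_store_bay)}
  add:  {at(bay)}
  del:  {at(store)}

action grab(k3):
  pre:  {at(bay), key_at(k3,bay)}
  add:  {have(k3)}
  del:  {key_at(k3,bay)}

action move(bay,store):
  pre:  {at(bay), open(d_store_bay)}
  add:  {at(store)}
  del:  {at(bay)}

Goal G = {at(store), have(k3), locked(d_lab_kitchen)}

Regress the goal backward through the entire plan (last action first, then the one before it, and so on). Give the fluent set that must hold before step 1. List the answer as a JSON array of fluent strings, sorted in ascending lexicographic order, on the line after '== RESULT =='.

Work backward from the goal:
  through step 3 (move(bay,store)): drop {at(store)}, keep {have(k3), locked(d_lab_kitchen)}, require {at(bay), open(d_store_bay)}
    → {at(bay), have(k3), locked(d_lab_kitchen), open(d_store_bay)}
  through step 2 (grab(k3)): drop {have(k3)}, keep {at(bay), locked(d_lab_kitchen), open(d_store_bay)}, require {at(bay), key_at(k3,bay)}
    → {at(bay), key_at(k3,bay), locked(d_lab_kitchen), open(d_store_bay)}
  through step 1 (move(store,bay)): drop {at(bay)}, keep {key_at(k3,bay), locked(d_lab_kitchen), open(d_store_bay)}, require {at(store), open(d_store_bay)}
    → {at(store), key_at(k3,bay), locked(d_lab_kitchen), open(d_store_bay)}

== RESULT ==
["at(store)", "key_at(k3,bay)", "locked(d_lab_kitchen)", "open(d_store_bay)"]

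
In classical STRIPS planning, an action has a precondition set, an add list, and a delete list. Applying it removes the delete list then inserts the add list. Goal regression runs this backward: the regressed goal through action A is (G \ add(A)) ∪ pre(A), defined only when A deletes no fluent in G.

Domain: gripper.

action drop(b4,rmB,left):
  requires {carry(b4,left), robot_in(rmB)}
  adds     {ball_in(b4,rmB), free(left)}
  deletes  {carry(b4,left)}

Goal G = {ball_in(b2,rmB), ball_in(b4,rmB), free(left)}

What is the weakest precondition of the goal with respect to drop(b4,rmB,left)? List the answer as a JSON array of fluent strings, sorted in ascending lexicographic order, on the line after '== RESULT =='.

Regress:
  G ∩ del = {}  (empty — regression defined)
  G \ add = {ball_in(b2,rmB), ball_in(b4,rmB), free(left)} \ {ball_in(b4,rmB), free(left)} = {ball_in(b2,rmB)}
  ∪ pre   = {ball_in(b2,rmB)} ∪ {carry(b4,left), robot_in(rmB)}
          = {ball_in(b2,rmB), carry(b4,left), robot_in(rmB)}

== RESULT ==
["ball_in(b2,rmB)", "carry(b4,left)", "robot_in(rmB)"]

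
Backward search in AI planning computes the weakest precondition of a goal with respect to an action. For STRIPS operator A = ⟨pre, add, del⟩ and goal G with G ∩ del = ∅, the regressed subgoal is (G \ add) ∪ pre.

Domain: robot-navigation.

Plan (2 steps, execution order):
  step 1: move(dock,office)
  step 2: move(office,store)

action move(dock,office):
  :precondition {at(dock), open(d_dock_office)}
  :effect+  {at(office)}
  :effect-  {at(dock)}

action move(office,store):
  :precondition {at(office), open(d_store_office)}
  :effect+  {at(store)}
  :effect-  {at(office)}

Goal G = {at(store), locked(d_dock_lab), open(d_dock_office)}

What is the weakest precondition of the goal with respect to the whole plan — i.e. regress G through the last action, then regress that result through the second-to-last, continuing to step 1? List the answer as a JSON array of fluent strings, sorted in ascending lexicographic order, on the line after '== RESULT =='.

Regress step by step:
  through step 2 (move(office,store)): drop {at(store)}, keep {locked(d_dock_lab), open(d_dock_office)}, require {at(office), open(d_store_office)}
    → {at(office), locked(d_dock_lab), open(d_dock_office), open(d_store_office)}
  through step 1 (move(dock,office)): drop {at(office)}, keep {locked(d_dock_lab), open(d_dock_office), open(d_store_office)}, require {at(dock), open(d_dock_office)}
    → {at(dock), locked(d_dock_lab), open(d_dock_office), open(d_store_office)}

== RESULT ==
["at(dock)", "locked(d_dock_lab)", "open(d_dock_office)", "open(d_store_office)"]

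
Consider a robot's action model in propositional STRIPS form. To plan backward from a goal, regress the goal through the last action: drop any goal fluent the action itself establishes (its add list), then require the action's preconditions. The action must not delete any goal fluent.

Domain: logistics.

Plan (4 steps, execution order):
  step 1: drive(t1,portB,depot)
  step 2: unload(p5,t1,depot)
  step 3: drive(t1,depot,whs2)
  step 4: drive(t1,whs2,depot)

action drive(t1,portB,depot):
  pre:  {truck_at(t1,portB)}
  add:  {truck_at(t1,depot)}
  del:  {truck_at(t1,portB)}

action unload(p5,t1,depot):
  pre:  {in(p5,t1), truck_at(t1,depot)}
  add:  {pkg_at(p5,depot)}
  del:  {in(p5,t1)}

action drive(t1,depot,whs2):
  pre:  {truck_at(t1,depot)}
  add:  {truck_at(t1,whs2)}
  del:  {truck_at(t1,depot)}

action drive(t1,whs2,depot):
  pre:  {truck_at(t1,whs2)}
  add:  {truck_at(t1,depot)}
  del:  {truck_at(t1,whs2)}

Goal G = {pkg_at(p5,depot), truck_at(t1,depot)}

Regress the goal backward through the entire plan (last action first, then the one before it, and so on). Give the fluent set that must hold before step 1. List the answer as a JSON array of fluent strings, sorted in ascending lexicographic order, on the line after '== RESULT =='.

Regress step by step:
  through step 4 (drive(t1,whs2,depot)): drop {truck_at(t1,depot)}, keep {pkg_at(p5,depot)}, require {truck_at(t1,whs2)}
    → {pkg_at(p5,depot), truck_at(t1,whs2)}
  through step 3 (drive(t1,depot,whs2)): drop {truck_at(t1,whs2)}, keep {pkg_at(p5,depot)}, require {truck_at(t1,depot)}
    → {pkg_at(p5,depot), truck_at(t1,depot)}
  through step 2 (unload(p5,t1,depot)): drop {pkg_at(p5,depot)}, keep {truck_at(t1,depot)}, require {in(p5,t1), truck_at(t1,depot)}
    → {in(p5,t1), truck_at(t1,depot)}
  through step 1 (drive(t1,portB,depot)): drop {truck_at(t1,depot)}, keep {in(p5,t1)}, require {truck_at(t1,portB)}
    → {in(p5,t1), truck_at(t1,portB)}

== RESULT ==
["in(p5,t1)", "truck_at(t1,portB)"]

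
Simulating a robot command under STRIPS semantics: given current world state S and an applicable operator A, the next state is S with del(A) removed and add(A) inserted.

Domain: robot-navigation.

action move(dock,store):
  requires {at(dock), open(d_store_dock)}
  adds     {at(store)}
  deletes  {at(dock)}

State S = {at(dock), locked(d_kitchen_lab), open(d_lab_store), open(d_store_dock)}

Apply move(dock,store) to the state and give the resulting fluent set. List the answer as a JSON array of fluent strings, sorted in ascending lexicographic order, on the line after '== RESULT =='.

Compute (S \ del) ∪ add:
  pre ⊆ S: {at(dock), open(d_store_dock)} ⊆ S  — applicable
  S \ del = {locked(d_kitchen_lab), open(d_lab_store), open(d_store_dock)}
  ∪ add   = {at(store), locked(d_kitchen_lab), open(d_lab_store), open(d_store_dock)}

== RESULT ==
["at(store)", "locked(d_kitchen_lab)", "open(d_lab_store)", "open(d_store_dock)"]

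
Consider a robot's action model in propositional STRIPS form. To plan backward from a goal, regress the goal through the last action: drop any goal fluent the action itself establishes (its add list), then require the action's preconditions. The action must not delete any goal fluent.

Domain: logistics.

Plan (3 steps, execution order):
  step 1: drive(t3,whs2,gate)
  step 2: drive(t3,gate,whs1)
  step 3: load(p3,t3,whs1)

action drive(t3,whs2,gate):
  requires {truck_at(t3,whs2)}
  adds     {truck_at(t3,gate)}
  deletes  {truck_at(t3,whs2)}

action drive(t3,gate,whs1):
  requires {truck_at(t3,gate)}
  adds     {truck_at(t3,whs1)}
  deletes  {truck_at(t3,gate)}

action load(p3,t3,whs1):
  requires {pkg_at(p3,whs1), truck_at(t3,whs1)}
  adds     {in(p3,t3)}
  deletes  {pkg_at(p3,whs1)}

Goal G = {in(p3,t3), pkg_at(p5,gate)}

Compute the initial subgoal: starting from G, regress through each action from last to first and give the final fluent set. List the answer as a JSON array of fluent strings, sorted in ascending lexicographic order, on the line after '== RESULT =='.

Regress step by step:
  through step 3 (load(p3,t3,whs1)): drop {in(p3,t3)}, keep {pkg_at(p5,gate)}, require {pkg_at(p3,whs1), truck_at(t3,whs1)}
    → {pkg_at(p3,whs1), pkg_at(p5,gate), truck_at(t3,whs1)}
  through step 2 (drive(t3,gate,whs1)): drop {truck_at(t3,whs1)}, keep {pkg_at(p3,whs1), pkg_at(p5,gate)}, require {truck_at(t3,gate)}
    → {pkg_at(p3,whs1), pkg_at(p5,gate), truck_at(t3,gate)}
  through step 1 (drive(t3,whs2,gate)): drop {truck_at(t3,gate)}, keep {pkg_at(p3,whs1), pkg_at(p5,gate)}, require {truck_at(t3,whs2)}
    → {pkg_at(p3,whs1), pkg_at(p5,gate), truck_at(t3,whs2)}

== RESULT ==
["pkg_at(p3,whs1)", "pkg_at(p5,gate)", "truck_at(t3,whs2)"]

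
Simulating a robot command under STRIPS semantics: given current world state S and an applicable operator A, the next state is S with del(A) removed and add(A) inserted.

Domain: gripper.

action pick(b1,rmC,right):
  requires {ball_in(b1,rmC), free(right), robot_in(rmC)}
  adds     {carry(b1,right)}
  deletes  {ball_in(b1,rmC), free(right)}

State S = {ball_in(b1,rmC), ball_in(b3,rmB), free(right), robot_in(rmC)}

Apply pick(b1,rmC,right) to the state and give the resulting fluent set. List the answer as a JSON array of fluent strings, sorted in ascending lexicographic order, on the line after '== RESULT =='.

Compute (S \ del) ∪ add:
  pre ⊆ S: {ball_in(b1,rmC), free(right), robot_in(rmC)} ⊆ S  — applicable
  S \ del = {ball_in(b3,rmB), robot_in(rmC)}
  ∪ add   = {ball_in(b3,rmB), carry(b1,right), robot_in(rmC)}

== RESULT ==
["ball_in(b3,rmB)", "carry(b1,right)", "robot_in(rmC)"]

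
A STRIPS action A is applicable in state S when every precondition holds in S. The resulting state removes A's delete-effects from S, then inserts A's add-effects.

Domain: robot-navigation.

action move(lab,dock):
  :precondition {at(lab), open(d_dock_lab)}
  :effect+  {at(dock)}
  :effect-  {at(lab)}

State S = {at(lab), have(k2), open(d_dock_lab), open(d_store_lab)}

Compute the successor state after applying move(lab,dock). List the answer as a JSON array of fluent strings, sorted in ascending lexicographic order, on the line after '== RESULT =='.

Progress:
  pre ⊆ S: {at(lab), open(d_dock_lab)} ⊆ S  — applicable
  S \ del = {have(k2), open(d_dock_lab), open(d_store_lab)}
  ∪ add   = {at(dock), have(k2), open(d_dock_lab), open(d_store_lab)}

== RESULT ==
["at(dock)", "have(k2)", "open(d_dock_lab)", "open(d_store_lab)"]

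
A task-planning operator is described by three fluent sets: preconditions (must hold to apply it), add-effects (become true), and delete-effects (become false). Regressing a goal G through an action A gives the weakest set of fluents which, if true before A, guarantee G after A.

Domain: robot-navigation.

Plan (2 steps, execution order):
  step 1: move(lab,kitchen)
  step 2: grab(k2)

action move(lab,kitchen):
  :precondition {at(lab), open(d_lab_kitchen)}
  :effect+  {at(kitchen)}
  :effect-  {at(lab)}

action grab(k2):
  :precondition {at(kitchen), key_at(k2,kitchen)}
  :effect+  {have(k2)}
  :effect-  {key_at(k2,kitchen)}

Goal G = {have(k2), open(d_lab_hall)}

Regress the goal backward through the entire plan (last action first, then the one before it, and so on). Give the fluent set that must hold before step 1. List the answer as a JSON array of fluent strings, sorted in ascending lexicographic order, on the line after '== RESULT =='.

Regress step by step:
  through step 2 (grab(k2)): drop {have(k2)}, keep {open(d_lab_hall)}, require {at(kitchen), key_at(k2,kitchen)}
    → {at(kitchen), key_at(k2,kitchen), open(d_lab_hall)}
  through step 1 (move(lab,kitchen)): drop {at(kitchen)}, keep {key_at(k2,kitchen), open(d_lab_hall)}, require {at(lab), open(d_lab_kitchen)}
    → {at(lab), key_at(k2,kitchen), open(d_lab_hall), open(d_lab_kitchen)}

== RESULT ==
["at(lab)", "key_at(k2,kitchen)", "open(d_lab_hall)", "open(d_lab_kitchen)"]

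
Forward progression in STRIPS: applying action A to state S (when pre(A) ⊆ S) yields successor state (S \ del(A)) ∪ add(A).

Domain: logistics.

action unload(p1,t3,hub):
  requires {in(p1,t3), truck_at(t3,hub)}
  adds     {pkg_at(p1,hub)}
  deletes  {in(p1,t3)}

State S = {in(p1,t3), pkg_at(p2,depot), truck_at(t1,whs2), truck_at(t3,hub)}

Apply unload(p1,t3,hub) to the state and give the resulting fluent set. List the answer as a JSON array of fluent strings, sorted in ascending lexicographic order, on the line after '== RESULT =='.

Compute (S \ del) ∪ add:
  pre ⊆ S: {in(p1,t3), truck_at(t3,hub)} ⊆ S  — applicable
  S \ del = {pkg_at(p2,depot), truck_at(t1,whs2), truck_at(t3,hub)}
  ∪ add   = {pkg_at(p1,hub), pkg_at(p2,depot), truck_at(t1,whs2), truck_at(t3,hub)}

== RESULT ==
["pkg_at(p1,hub)", "pkg_at(p2,depot)", "truck_at(t1,whs2)", "truck_at(t3,hub)"]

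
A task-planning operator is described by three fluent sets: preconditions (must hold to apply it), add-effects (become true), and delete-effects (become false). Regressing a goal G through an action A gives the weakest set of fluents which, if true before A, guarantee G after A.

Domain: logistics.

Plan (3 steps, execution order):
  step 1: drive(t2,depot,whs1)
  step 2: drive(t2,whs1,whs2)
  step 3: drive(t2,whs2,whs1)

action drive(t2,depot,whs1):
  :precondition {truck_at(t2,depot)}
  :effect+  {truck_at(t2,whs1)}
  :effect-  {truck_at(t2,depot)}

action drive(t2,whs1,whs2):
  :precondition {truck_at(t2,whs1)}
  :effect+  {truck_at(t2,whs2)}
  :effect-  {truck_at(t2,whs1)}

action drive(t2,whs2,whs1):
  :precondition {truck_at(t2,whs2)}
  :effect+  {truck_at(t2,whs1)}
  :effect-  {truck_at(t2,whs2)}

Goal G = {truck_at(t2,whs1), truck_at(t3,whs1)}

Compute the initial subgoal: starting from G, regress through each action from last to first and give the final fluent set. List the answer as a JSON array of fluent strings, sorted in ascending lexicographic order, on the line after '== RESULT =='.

Regress step by step:
  through step 3 (drive(t2,whs2,whs1)): drop {truck_at(t2,whs1)}, keep {truck_at(t3,whs1)}, require {truck_at(t2,whs2)}
    → {truck_at(t2,whs2), truck_at(t3,whs1)}
  through step 2 (drive(t2,whs1,whs2)): drop {truck_at(t2,whs2)}, keep {truck_at(t3,whs1)}, require {truck_at(t2,whs1)}
    → {truck_at(t2,whs1), truck_at(t3,whs1)}
  through step 1 (drive(t2,depot,whs1)): drop {truck_at(t2,whs1)}, keep {truck_at(t3,whs1)}, require {truck_at(t2,depot)}
    → {truck_at(t2,depot), truck_at(t3,whs1)}

== RESULT ==
["truck_at(t2,depot)", "truck_at(t3,whs1)"]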